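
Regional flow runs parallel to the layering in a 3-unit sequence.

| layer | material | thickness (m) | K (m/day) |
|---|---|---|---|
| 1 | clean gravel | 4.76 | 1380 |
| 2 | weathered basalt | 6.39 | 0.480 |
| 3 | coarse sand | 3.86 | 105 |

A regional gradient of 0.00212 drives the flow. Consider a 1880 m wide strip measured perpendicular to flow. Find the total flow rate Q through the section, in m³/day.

27800

Flow is parallel to layering, so each bed carries its own Darcy discharge and the transmissivities add.
Σ(K_i·b_i) = 1380×4.76 + 0.480×6.39 + 105×3.86 = 6977 m²/day.
Hydraulic gradient i = 0.00212.
Q = Σ(K_i·b_i) · W · i = 6977 × 1880 × 0.002120 = 27808 m³/day.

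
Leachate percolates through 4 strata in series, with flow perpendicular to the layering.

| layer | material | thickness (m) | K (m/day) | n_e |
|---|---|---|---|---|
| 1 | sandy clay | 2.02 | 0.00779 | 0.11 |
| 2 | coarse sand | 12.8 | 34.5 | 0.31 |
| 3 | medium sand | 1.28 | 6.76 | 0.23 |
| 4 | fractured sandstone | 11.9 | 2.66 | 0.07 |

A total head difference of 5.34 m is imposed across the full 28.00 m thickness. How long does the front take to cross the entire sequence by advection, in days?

263

With flow normal to the layers, continuity requires the same specific discharge q through every layer.
Σ(b_i/K_i) = 2.02/0.00779 + 12.8/34.5 + 1.28/6.76 + 11.9/2.66 = 264.3 d.
q = Δh / Σ(b_i/K_i) = 5.34 / 264.3 = 0.02020 m/day.
In each layer the seepage velocity is v_i = q/n_i, so the layer transit time is t_i = b_i·n_i / q:
  layer 1 (sandy clay): t_1 = 2.02 × 0.11 / 0.02020 = 11.00 d
  layer 2 (coarse sand): t_2 = 12.8 × 0.31 / 0.02020 = 196.4 d
  layer 3 (medium sand): t_3 = 1.28 × 0.23 / 0.02020 = 14.57 d
  layer 4 (fractured sandstone): t_4 = 11.9 × 0.07 / 0.02020 = 41.24 d
Total t = Σ t_i = 263.2 days.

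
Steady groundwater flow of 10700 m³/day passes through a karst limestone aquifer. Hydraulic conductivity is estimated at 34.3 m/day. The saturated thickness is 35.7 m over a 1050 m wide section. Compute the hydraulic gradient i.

Cross-sectional area A = 1050 × 35.7 = 37485 m².
From Q = K·A·i, i = Q / (K·A) = 10700 / (34.30 × 37485) = 0.008322.

0.00832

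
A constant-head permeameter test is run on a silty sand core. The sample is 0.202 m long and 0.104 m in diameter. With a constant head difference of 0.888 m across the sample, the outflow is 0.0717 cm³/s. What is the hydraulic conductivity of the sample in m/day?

Cross-sectional area A = π·(d/2)² = π × (0.104/2)² = 0.008495 m².
Convert discharge: 0.0717 cm³/s = 7.170e-08 m³/s.
Darcy's law rearranged: K = Q·L / (A·Δh) = 7.170e-08 × 0.202 / (0.008495 × 0.888) = 1.920e-06 m/s = 0.1659 m/day.

0.166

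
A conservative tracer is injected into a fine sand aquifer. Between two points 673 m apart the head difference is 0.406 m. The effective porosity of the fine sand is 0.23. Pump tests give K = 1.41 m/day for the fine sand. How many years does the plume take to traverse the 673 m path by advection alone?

498

Hydraulic gradient i = Δh / L = 0.406 / 673 = 0.0006033.
Darcy flux q = K · i = 1.410 × 0.0006033 = 0.0008506 m/day.
Seepage velocity v = q / n_e = 0.0008506 / 0.23 = 0.003698 m/day.
Travel time t = L / v = 673 / 0.003698 = 1.820e+05 days = 498.2 years.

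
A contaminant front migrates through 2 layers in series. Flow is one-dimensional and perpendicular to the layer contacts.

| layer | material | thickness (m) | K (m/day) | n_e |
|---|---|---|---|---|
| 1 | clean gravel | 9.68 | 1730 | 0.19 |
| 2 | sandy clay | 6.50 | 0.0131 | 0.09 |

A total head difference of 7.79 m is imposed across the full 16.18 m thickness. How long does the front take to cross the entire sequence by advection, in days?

154

With flow normal to the layers, continuity requires the same specific discharge q through every layer.
Σ(b_i/K_i) = 9.68/1730 + 6.50/0.0131 = 496.2 d.
q = Δh / Σ(b_i/K_i) = 7.79 / 496.2 = 0.01570 m/day.
In each layer the seepage velocity is v_i = q/n_i, so the layer transit time is t_i = b_i·n_i / q:
  layer 1 (clean gravel): t_1 = 9.68 × 0.19 / 0.01570 = 117.1 d
  layer 2 (sandy clay): t_2 = 6.50 × 0.09 / 0.01570 = 37.26 d
Total t = Σ t_i = 154.4 days.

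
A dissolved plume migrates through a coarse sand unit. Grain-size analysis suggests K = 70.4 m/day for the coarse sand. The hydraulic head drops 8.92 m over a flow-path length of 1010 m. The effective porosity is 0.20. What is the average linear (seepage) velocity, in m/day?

3.11

Hydraulic gradient i = Δh / L = 8.92 / 1010 = 0.008832.
Darcy flux q = K · i = 70.40 × 0.008832 = 0.6218 m/day.
Seepage velocity v = q / n_e = 0.6218 / 0.20 = 3.109 m/day.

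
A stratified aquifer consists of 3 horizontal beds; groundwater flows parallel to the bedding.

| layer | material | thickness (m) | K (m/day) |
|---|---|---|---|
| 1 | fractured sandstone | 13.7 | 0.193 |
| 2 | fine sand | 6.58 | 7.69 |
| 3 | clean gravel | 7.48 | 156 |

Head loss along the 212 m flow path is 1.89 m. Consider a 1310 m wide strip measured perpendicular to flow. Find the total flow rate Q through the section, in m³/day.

Flow is parallel to layering, so each bed carries its own Darcy discharge and the transmissivities add.
Σ(K_i·b_i) = 0.193×13.7 + 7.69×6.58 + 156×7.48 = 1220 m²/day.
Hydraulic gradient i = Δh / L = 1.89 / 212 = 0.008915.
Q = Σ(K_i·b_i) · W · i = 1220 × 1310 × 0.008915 = 14250 m³/day.

14200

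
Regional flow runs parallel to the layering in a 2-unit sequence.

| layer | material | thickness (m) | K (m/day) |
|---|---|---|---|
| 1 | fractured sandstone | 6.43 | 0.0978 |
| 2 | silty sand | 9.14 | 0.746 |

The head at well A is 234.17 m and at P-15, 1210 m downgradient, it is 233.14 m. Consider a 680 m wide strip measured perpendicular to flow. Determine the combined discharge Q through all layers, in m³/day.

Flow is parallel to layering, so each bed carries its own Darcy discharge and the transmissivities add.
Σ(K_i·b_i) = 0.0978×6.43 + 0.746×9.14 = 7.447 m²/day.
Hydraulic gradient i = (234.17 − 233.14) / 1210 = 1.03 / 1210 = 0.0008512.
Q = Σ(K_i·b_i) · W · i = 7.447 × 680 × 0.0008512 = 4.311 m³/day.

4.31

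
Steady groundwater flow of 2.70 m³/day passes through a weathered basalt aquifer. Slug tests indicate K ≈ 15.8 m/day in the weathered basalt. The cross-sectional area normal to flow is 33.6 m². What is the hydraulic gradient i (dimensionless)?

From Q = K·A·i, i = Q / (K·A) = 2.70 / (15.80 × 33.60) = 0.005086.

0.00509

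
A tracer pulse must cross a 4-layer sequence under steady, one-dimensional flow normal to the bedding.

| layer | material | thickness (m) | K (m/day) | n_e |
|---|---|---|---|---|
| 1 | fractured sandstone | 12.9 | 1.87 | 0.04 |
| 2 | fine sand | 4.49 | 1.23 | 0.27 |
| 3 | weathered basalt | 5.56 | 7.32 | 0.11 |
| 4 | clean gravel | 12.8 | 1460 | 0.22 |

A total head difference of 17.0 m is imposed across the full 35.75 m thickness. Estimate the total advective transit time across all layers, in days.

3.43

With flow normal to the layers, continuity requires the same specific discharge q through every layer.
Σ(b_i/K_i) = 12.9/1.87 + 4.49/1.23 + 5.56/7.32 + 12.8/1460 = 11.32 d.
q = Δh / Σ(b_i/K_i) = 17.0 / 11.32 = 1.502 m/day.
In each layer the seepage velocity is v_i = q/n_i, so the layer transit time is t_i = b_i·n_i / q:
  layer 1 (fractured sandstone): t_1 = 12.9 × 0.04 / 1.502 = 0.3435 d
  layer 2 (fine sand): t_2 = 4.49 × 0.27 / 1.502 = 0.8070 d
  layer 3 (weathered basalt): t_3 = 5.56 × 0.11 / 1.502 = 0.4072 d
  layer 4 (clean gravel): t_4 = 12.8 × 0.22 / 1.502 = 1.875 d
Total t = Σ t_i = 3.432 days.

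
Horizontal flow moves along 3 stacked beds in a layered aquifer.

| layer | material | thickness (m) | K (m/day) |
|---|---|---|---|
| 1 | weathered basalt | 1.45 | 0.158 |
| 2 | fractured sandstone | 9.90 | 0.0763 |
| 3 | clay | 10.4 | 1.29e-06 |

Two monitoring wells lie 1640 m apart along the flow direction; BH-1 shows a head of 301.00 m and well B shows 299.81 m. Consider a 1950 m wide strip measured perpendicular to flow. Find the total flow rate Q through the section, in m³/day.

1.39

Flow is parallel to layering, so each bed carries its own Darcy discharge and the transmissivities add.
Σ(K_i·b_i) = 0.158×1.45 + 0.0763×9.90 + 1.29e-06×10.4 = 0.9845 m²/day.
Hydraulic gradient i = (301.00 − 299.81) / 1640 = 1.19 / 1640 = 0.0007256.
Q = Σ(K_i·b_i) · W · i = 0.9845 × 1950 × 0.0007256 = 1.393 m³/day.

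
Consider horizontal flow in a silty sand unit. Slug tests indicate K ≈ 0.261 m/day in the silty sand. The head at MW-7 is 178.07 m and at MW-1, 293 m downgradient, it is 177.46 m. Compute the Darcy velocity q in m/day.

0.000543

Hydraulic gradient i = (178.07 − 177.46) / 293 = 0.61 / 293 = 0.002082.
Specific discharge q = K · i = 0.2610 × 0.002082 = 0.0005434 m/day.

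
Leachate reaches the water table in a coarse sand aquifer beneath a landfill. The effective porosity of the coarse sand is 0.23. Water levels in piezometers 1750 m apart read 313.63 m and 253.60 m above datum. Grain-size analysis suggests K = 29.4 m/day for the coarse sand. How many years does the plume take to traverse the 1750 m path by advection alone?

1.09

Hydraulic gradient i = (313.63 − 253.60) / 1750 = 60.03 / 1750 = 0.03430.
Darcy flux q = K · i = 29.40 × 0.03430 = 1.009 m/day.
Seepage velocity v = q / n_e = 1.009 / 0.23 = 4.385 m/day.
Travel time t = L / v = 1750 / 4.385 = 399.1 days = 1.093 years.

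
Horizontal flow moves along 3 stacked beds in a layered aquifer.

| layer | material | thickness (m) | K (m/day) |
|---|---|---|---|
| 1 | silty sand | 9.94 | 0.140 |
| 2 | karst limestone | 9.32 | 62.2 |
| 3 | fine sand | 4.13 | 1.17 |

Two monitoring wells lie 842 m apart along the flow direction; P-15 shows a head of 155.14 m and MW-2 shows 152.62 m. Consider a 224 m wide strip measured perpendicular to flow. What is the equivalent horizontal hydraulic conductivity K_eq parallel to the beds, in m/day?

25.1

Flow is parallel to layering, so each bed carries its own Darcy discharge and the transmissivities add.
Σ(K_i·b_i) = 0.140×9.94 + 62.2×9.32 + 1.17×4.13 = 585.9 m²/day.
Total thickness b = 23.39 m, so K_eq = Σ(K_i·b_i)/b = 25.05 m/day.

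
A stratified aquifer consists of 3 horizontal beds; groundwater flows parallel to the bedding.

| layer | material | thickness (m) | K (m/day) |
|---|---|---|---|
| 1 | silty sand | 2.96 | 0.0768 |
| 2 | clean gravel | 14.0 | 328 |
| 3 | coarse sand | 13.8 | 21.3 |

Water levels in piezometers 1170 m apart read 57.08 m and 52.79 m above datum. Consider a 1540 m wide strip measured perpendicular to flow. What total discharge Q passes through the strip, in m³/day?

Flow is parallel to layering, so each bed carries its own Darcy discharge and the transmissivities add.
Σ(K_i·b_i) = 0.0768×2.96 + 328×14.0 + 21.3×13.8 = 4886 m²/day.
Hydraulic gradient i = (57.08 − 52.79) / 1170 = 4.29 / 1170 = 0.003667.
Q = Σ(K_i·b_i) · W · i = 4886 × 1540 × 0.003667 = 27591 m³/day.

27600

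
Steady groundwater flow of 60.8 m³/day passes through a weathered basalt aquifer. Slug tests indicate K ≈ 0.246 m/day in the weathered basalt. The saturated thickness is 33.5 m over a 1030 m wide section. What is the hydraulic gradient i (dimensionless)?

Cross-sectional area A = 1030 × 33.5 = 34505 m².
From Q = K·A·i, i = Q / (K·A) = 60.8 / (0.2460 × 34505) = 0.007163.

0.00716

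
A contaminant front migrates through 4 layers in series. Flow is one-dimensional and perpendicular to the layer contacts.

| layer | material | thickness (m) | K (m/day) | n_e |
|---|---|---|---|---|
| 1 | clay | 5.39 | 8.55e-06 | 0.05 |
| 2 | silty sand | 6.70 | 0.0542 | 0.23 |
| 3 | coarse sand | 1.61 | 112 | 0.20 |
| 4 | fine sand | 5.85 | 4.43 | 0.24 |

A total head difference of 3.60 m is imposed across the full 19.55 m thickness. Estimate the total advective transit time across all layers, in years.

1700

With flow normal to the layers, continuity requires the same specific discharge q through every layer.
Σ(b_i/K_i) = 5.39/8.55e-06 + 6.70/0.0542 + 1.61/112 + 5.85/4.43 = 6.305e+05 d.
q = Δh / Σ(b_i/K_i) = 3.60 / 6.305e+05 = 5.709e-06 m/day.
In each layer the seepage velocity is v_i = q/n_i, so the layer transit time is t_i = b_i·n_i / q:
  layer 1 (clay): t_1 = 5.39 × 0.05 / 5.709e-06 = 47202 d
  layer 2 (silty sand): t_2 = 6.70 × 0.23 / 5.709e-06 = 2.699e+05 d
  layer 3 (coarse sand): t_3 = 1.61 × 0.20 / 5.709e-06 = 56398 d
  layer 4 (fine sand): t_4 = 5.85 × 0.24 / 5.709e-06 = 2.459e+05 d
Total t = Σ t_i = 6.194e+05 days = 1696 years.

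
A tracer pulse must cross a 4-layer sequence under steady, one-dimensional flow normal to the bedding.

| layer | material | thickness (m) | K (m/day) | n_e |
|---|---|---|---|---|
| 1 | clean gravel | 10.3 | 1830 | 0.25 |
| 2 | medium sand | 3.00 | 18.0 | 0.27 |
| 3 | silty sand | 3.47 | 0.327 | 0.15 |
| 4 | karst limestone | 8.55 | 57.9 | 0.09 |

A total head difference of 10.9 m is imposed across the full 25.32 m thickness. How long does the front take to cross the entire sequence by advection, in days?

4.69

With flow normal to the layers, continuity requires the same specific discharge q through every layer.
Σ(b_i/K_i) = 10.3/1830 + 3.00/18.0 + 3.47/0.327 + 8.55/57.9 = 10.93 d.
q = Δh / Σ(b_i/K_i) = 10.9 / 10.93 = 0.9971 m/day.
In each layer the seepage velocity is v_i = q/n_i, so the layer transit time is t_i = b_i·n_i / q:
  layer 1 (clean gravel): t_1 = 10.3 × 0.25 / 0.9971 = 2.582 d
  layer 2 (medium sand): t_2 = 3.00 × 0.27 / 0.9971 = 0.8123 d
  layer 3 (silty sand): t_3 = 3.47 × 0.15 / 0.9971 = 0.5220 d
  layer 4 (karst limestone): t_4 = 8.55 × 0.09 / 0.9971 = 0.7717 d
Total t = Σ t_i = 4.689 days.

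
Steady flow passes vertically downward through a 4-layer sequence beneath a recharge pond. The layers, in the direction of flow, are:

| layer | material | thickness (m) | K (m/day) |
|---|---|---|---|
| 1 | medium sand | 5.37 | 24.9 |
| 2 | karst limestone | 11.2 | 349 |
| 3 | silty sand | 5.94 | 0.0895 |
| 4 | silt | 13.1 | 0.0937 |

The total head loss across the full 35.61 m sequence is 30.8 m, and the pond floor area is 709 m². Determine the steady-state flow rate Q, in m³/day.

Flow is perpendicular to layering, so the layers act in series and the equivalent K is the thickness-weighted harmonic mean.
Total thickness L = 5.37 + 11.2 + 5.94 + 13.1 = 35.61 m.
Σ(b_i/K_i) = 5.37/24.9 + 11.2/349 + 5.94/0.0895 + 13.1/0.0937 = 206.4 d.
K_eq = L / Σ(b_i/K_i) = 35.61 / 206.4 = 0.1725 m/day.
Q = K_eq · A · (Δh/L) = 0.1725 × 709 × (30.8/35.61) = 105.8 m³/day.

106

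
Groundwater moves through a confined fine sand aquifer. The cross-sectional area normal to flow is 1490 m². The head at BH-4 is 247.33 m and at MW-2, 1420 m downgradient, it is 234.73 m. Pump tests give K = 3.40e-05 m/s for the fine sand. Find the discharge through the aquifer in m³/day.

38.8

Convert K: 3.40e-05 m/s × 86400 = 2.938 m/day.
Hydraulic gradient i = (247.33 − 234.73) / 1420 = 12.6 / 1420 = 0.008873.
Darcy's law: Q = K · A · i = 2.938 × 1490 × 0.008873 = 38.84 m³/day.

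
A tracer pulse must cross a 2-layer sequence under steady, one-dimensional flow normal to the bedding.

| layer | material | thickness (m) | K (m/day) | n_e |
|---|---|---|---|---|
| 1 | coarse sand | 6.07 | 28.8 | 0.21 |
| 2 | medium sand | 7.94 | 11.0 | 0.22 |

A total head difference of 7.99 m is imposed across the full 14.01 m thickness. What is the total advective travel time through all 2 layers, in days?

With flow normal to the layers, continuity requires the same specific discharge q through every layer.
Σ(b_i/K_i) = 6.07/28.8 + 7.94/11.0 = 0.9326 d.
q = Δh / Σ(b_i/K_i) = 7.99 / 0.9326 = 8.568 m/day.
In each layer the seepage velocity is v_i = q/n_i, so the layer transit time is t_i = b_i·n_i / q:
  layer 1 (coarse sand): t_1 = 6.07 × 0.21 / 8.568 = 0.1488 d
  layer 2 (medium sand): t_2 = 7.94 × 0.22 / 8.568 = 0.2039 d
Total t = Σ t_i = 0.3527 days.

0.353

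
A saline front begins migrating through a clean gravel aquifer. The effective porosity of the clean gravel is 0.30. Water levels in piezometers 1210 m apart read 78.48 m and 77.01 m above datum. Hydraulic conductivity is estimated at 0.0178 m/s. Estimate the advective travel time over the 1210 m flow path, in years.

Convert K: 0.0178 m/s × 86400 = 1538 m/day.
Hydraulic gradient i = (78.48 − 77.01) / 1210 = 1.47 / 1210 = 0.001215.
Darcy flux q = K · i = 1538 × 0.001215 = 1.868 m/day.
Seepage velocity v = q / n_e = 1.868 / 0.30 = 6.228 m/day.
Travel time t = L / v = 1210 / 6.228 = 194.3 days = 0.5319 years.

0.532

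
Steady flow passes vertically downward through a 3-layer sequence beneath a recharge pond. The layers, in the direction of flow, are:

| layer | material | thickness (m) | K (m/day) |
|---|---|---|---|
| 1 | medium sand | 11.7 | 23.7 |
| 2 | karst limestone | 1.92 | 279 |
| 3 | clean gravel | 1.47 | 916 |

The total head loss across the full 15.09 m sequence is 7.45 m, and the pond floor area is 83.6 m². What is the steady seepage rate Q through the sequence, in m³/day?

1240

Flow is perpendicular to layering, so the layers act in series and the equivalent K is the thickness-weighted harmonic mean.
Total thickness L = 11.7 + 1.92 + 1.47 = 15.09 m.
Σ(b_i/K_i) = 11.7/23.7 + 1.92/279 + 1.47/916 = 0.5022 d.
K_eq = L / Σ(b_i/K_i) = 15.09 / 0.5022 = 30.05 m/day.
Q = K_eq · A · (Δh/L) = 30.05 × 83.6 × (7.45/15.09) = 1240 m³/day.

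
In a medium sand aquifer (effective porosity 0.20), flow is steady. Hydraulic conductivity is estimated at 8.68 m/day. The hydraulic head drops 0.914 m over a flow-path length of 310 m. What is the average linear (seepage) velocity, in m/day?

Hydraulic gradient i = Δh / L = 0.914 / 310 = 0.002948.
Darcy flux q = K · i = 8.680 × 0.002948 = 0.02559 m/day.
Seepage velocity v = q / n_e = 0.02559 / 0.20 = 0.1280 m/day.

0.128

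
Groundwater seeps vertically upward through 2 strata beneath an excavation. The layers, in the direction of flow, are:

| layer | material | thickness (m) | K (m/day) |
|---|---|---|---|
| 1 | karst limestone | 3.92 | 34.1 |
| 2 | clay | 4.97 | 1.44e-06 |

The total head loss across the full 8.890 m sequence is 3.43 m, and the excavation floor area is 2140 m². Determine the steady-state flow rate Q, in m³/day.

Flow is perpendicular to layering, so the layers act in series and the equivalent K is the thickness-weighted harmonic mean.
Total thickness L = 3.92 + 4.97 = 8.890 m.
Σ(b_i/K_i) = 3.92/34.1 + 4.97/1.44e-06 = 3.451e+06 d.
K_eq = L / Σ(b_i/K_i) = 8.890 / 3.451e+06 = 2.576e-06 m/day.
Q = K_eq · A · (Δh/L) = 2.576e-06 × 2140 × (3.43/8.890) = 0.002127 m³/day.

0.00213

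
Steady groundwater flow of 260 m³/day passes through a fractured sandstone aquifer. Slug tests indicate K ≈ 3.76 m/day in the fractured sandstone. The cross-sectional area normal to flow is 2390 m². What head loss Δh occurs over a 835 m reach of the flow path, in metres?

24.2

From Q = K·A·i, i = Q / (K·A) = 260 / (3.760 × 2390) = 0.02893.
Head loss Δh = i · L = 0.02893 × 835 = 24.16 m.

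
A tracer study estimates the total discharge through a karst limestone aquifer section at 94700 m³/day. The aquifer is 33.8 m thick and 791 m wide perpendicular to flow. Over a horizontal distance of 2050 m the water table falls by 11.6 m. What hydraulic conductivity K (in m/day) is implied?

626

Cross-sectional area A = 791 × 33.8 = 26736 m².
Hydraulic gradient i = Δh / L = 11.6 / 2050 = 0.005659.
From Q = K·A·i, K = Q / (A·i) = 94700 / (26736 × 0.005659) = 626.0 m/day.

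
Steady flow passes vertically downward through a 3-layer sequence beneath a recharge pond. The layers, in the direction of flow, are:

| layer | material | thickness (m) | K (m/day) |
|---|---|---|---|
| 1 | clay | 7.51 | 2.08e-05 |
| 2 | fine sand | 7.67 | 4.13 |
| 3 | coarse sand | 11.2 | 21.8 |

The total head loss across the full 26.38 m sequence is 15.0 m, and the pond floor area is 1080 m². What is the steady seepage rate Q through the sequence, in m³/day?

0.0449

Flow is perpendicular to layering, so the layers act in series and the equivalent K is the thickness-weighted harmonic mean.
Total thickness L = 7.51 + 7.67 + 11.2 = 26.38 m.
Σ(b_i/K_i) = 7.51/2.08e-05 + 7.67/4.13 + 11.2/21.8 = 3.611e+05 d.
K_eq = L / Σ(b_i/K_i) = 26.38 / 3.611e+05 = 7.306e-05 m/day.
Q = K_eq · A · (Δh/L) = 7.306e-05 × 1080 × (15.0/26.38) = 0.04487 m³/day.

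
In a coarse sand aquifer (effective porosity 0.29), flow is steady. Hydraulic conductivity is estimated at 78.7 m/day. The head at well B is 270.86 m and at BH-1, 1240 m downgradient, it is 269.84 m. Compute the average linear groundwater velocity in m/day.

Hydraulic gradient i = (270.86 − 269.84) / 1240 = 1.02 / 1240 = 0.0008226.
Darcy flux q = K · i = 78.70 × 0.0008226 = 0.06474 m/day.
Seepage velocity v = q / n_e = 0.06474 / 0.29 = 0.2232 m/day.

0.223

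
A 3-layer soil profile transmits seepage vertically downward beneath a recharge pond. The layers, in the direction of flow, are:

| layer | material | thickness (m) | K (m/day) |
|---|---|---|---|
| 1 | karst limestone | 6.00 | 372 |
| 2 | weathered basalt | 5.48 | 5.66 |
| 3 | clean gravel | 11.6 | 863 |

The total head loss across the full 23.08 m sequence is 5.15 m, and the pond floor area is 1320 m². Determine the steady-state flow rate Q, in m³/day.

Flow is perpendicular to layering, so the layers act in series and the equivalent K is the thickness-weighted harmonic mean.
Total thickness L = 6.00 + 5.48 + 11.6 = 23.08 m.
Σ(b_i/K_i) = 6.00/372 + 5.48/5.66 + 11.6/863 = 0.9978 d.
K_eq = L / Σ(b_i/K_i) = 23.08 / 0.9978 = 23.13 m/day.
Q = K_eq · A · (Δh/L) = 23.13 × 1320 × (5.15/23.08) = 6813 m³/day.

6810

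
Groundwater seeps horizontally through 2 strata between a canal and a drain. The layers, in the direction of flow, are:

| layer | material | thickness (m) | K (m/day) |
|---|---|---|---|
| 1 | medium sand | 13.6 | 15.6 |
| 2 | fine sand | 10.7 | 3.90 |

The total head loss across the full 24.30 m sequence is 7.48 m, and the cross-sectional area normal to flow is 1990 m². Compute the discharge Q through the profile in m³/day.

Flow is perpendicular to layering, so the layers act in series and the equivalent K is the thickness-weighted harmonic mean.
Total thickness L = 13.6 + 10.7 = 24.30 m.
Σ(b_i/K_i) = 13.6/15.6 + 10.7/3.90 = 3.615 d.
K_eq = L / Σ(b_i/K_i) = 24.30 / 3.615 = 6.721 m/day.
Q = K_eq · A · (Δh/L) = 6.721 × 1990 × (7.48/24.30) = 4117 m³/day.

4120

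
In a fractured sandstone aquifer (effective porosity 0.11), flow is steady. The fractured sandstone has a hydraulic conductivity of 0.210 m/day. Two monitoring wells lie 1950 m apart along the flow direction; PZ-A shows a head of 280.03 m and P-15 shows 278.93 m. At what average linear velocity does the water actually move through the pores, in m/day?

Hydraulic gradient i = (280.03 − 278.93) / 1950 = 1.1 / 1950 = 0.0005641.
Darcy flux q = K · i = 0.2100 × 0.0005641 = 0.0001185 m/day.
Seepage velocity v = q / n_e = 0.0001185 / 0.11 = 0.001077 m/day.

0.00108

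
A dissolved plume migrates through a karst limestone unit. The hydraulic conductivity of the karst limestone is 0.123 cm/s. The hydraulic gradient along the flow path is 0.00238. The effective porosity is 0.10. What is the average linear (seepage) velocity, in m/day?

2.53

Convert K: 0.123 cm/s × 864 = 106.3 m/day.
Hydraulic gradient i = 0.00238.
Darcy flux q = K · i = 106.3 × 0.002380 = 0.2529 m/day.
Seepage velocity v = q / n_e = 0.2529 / 0.10 = 2.529 m/day.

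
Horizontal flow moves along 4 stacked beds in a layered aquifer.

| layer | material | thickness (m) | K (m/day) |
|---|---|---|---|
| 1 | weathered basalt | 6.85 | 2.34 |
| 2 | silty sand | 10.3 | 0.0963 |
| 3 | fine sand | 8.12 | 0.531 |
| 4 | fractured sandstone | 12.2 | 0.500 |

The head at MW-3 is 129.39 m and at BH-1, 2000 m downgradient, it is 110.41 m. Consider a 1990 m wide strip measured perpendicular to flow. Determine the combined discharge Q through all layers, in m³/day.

Flow is parallel to layering, so each bed carries its own Darcy discharge and the transmissivities add.
Σ(K_i·b_i) = 2.34×6.85 + 0.0963×10.3 + 0.531×8.12 + 0.500×12.2 = 27.43 m²/day.
Hydraulic gradient i = (129.39 − 110.41) / 2000 = 18.98 / 2000 = 0.009490.
Q = Σ(K_i·b_i) · W · i = 27.43 × 1990 × 0.009490 = 518.1 m³/day.

518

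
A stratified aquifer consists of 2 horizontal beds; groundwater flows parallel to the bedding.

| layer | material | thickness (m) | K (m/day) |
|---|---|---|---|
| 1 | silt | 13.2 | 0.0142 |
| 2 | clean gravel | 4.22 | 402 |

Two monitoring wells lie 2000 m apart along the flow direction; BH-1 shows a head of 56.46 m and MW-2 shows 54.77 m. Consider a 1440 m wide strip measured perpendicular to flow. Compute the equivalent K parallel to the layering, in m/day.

Flow is parallel to layering, so each bed carries its own Darcy discharge and the transmissivities add.
Σ(K_i·b_i) = 0.0142×13.2 + 402×4.22 = 1697 m²/day.
Total thickness b = 17.42 m, so K_eq = Σ(K_i·b_i)/b = 97.40 m/day.

97.4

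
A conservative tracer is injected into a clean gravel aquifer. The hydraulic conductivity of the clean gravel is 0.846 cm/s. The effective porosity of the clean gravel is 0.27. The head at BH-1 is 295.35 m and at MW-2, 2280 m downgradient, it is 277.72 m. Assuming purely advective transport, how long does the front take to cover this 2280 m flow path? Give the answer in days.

Convert K: 0.846 cm/s × 864 = 730.9 m/day.
Hydraulic gradient i = (295.35 − 277.72) / 2280 = 17.63 / 2280 = 0.007732.
Darcy flux q = K · i = 730.9 × 0.007732 = 5.652 m/day.
Seepage velocity v = q / n_e = 5.652 / 0.27 = 20.93 m/day.
Travel time t = L / v = 2280 / 20.93 = 108.9 days.

109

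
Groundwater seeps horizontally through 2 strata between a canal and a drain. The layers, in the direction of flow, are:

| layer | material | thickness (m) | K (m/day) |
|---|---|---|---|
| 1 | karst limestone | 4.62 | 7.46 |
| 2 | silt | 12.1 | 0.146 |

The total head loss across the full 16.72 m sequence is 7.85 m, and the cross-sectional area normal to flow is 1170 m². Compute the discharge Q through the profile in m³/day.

110

Flow is perpendicular to layering, so the layers act in series and the equivalent K is the thickness-weighted harmonic mean.
Total thickness L = 4.62 + 12.1 = 16.72 m.
Σ(b_i/K_i) = 4.62/7.46 + 12.1/0.146 = 83.50 d.
K_eq = L / Σ(b_i/K_i) = 16.72 / 83.50 = 0.2002 m/day.
Q = K_eq · A · (Δh/L) = 0.2002 × 1170 × (7.85/16.72) = 110.0 m³/day.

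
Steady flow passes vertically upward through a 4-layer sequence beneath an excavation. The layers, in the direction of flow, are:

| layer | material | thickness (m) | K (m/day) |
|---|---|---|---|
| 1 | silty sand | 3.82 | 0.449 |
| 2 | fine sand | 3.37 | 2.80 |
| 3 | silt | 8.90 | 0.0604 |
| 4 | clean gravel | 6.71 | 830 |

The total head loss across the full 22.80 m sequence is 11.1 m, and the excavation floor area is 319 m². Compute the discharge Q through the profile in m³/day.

22.5

Flow is perpendicular to layering, so the layers act in series and the equivalent K is the thickness-weighted harmonic mean.
Total thickness L = 3.82 + 3.37 + 8.90 + 6.71 = 22.80 m.
Σ(b_i/K_i) = 3.82/0.449 + 3.37/2.80 + 8.90/0.0604 + 6.71/830 = 157.1 d.
K_eq = L / Σ(b_i/K_i) = 22.80 / 157.1 = 0.1452 m/day.
Q = K_eq · A · (Δh/L) = 0.1452 × 319 × (11.1/22.80) = 22.54 m³/day.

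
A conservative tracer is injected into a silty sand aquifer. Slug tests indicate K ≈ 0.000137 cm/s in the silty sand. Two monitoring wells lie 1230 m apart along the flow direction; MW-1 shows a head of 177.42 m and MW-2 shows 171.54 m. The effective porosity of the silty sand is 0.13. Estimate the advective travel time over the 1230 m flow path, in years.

Convert K: 0.000137 cm/s × 864 = 0.1184 m/day.
Hydraulic gradient i = (177.42 − 171.54) / 1230 = 5.88 / 1230 = 0.004780.
Darcy flux q = K · i = 0.1184 × 0.004780 = 0.0005659 m/day.
Seepage velocity v = q / n_e = 0.0005659 / 0.13 = 0.004353 m/day.
Travel time t = L / v = 1230 / 0.004353 = 2.826e+05 days = 773.7 years.

774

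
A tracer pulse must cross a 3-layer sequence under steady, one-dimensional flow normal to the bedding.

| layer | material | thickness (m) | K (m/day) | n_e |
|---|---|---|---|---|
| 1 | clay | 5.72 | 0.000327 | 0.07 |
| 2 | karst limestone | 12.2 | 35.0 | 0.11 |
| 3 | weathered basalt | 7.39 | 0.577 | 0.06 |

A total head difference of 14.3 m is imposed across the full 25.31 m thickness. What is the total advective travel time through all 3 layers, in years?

With flow normal to the layers, continuity requires the same specific discharge q through every layer.
Σ(b_i/K_i) = 5.72/0.000327 + 12.2/35.0 + 7.39/0.577 = 17506 d.
q = Δh / Σ(b_i/K_i) = 14.3 / 17506 = 0.0008169 m/day.
In each layer the seepage velocity is v_i = q/n_i, so the layer transit time is t_i = b_i·n_i / q:
  layer 1 (clay): t_1 = 5.72 × 0.07 / 0.0008169 = 490.2 d
  layer 2 (karst limestone): t_2 = 12.2 × 0.11 / 0.0008169 = 1643 d
  layer 3 (weathered basalt): t_3 = 7.39 × 0.06 / 0.0008169 = 542.8 d
Total t = Σ t_i = 2676 days = 7.326 years.

7.33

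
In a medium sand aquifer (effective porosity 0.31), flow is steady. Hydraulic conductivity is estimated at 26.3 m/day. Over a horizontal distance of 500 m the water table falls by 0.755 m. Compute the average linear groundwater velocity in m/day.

Hydraulic gradient i = Δh / L = 0.755 / 500 = 0.001510.
Darcy flux q = K · i = 26.30 × 0.001510 = 0.03971 m/day.
Seepage velocity v = q / n_e = 0.03971 / 0.31 = 0.1281 m/day.

0.128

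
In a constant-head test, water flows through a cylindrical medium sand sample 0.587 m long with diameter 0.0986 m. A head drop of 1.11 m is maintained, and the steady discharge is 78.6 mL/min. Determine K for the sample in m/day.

7.84

Cross-sectional area A = π·(d/2)² = π × (0.0986/2)² = 0.007636 m².
Convert discharge: 78.6 mL/min = 1.310e-06 m³/s.
Darcy's law rearranged: K = Q·L / (A·Δh) = 1.310e-06 × 0.587 / (0.007636 × 1.11) = 9.073e-05 m/s = 7.839 m/day.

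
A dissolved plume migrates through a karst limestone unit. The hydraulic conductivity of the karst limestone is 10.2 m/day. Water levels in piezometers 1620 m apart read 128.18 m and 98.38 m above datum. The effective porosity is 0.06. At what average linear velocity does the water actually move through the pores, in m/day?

3.13

Hydraulic gradient i = (128.18 − 98.38) / 1620 = 29.8 / 1620 = 0.01840.
Darcy flux q = K · i = 10.20 × 0.01840 = 0.1876 m/day.
Seepage velocity v = q / n_e = 0.1876 / 0.06 = 3.127 m/day.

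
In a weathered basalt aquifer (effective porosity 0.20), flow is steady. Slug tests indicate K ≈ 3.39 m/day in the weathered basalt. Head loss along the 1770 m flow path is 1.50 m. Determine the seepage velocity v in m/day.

Hydraulic gradient i = Δh / L = 1.50 / 1770 = 0.0008475.
Darcy flux q = K · i = 3.390 × 0.0008475 = 0.002873 m/day.
Seepage velocity v = q / n_e = 0.002873 / 0.20 = 0.01436 m/day.

0.0144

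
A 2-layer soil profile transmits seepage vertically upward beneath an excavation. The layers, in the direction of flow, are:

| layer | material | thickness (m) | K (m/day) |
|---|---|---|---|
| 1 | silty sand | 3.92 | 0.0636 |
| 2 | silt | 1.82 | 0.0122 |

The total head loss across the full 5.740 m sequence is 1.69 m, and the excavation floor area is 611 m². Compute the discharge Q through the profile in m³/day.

4.90

Flow is perpendicular to layering, so the layers act in series and the equivalent K is the thickness-weighted harmonic mean.
Total thickness L = 3.92 + 1.82 = 5.740 m.
Σ(b_i/K_i) = 3.92/0.0636 + 1.82/0.0122 = 210.8 d.
K_eq = L / Σ(b_i/K_i) = 5.740 / 210.8 = 0.02723 m/day.
Q = K_eq · A · (Δh/L) = 0.02723 × 611 × (1.69/5.740) = 4.898 m³/day.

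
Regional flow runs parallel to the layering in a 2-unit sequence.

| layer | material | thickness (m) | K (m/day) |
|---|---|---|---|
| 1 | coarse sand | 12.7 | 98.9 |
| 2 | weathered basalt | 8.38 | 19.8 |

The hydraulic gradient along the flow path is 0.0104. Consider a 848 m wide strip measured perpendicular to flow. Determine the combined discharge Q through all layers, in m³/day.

Flow is parallel to layering, so each bed carries its own Darcy discharge and the transmissivities add.
Σ(K_i·b_i) = 98.9×12.7 + 19.8×8.38 = 1422 m²/day.
Hydraulic gradient i = 0.0104.
Q = Σ(K_i·b_i) · W · i = 1422 × 848 × 0.01040 = 12540 m³/day.

12500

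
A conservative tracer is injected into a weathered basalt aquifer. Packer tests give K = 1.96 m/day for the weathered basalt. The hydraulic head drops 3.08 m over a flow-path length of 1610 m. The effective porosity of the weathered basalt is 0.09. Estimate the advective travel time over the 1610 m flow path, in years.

Hydraulic gradient i = Δh / L = 3.08 / 1610 = 0.001913.
Darcy flux q = K · i = 1.960 × 0.001913 = 0.003750 m/day.
Seepage velocity v = q / n_e = 0.003750 / 0.09 = 0.04166 m/day.
Travel time t = L / v = 1610 / 0.04166 = 38644 days = 105.8 years.

106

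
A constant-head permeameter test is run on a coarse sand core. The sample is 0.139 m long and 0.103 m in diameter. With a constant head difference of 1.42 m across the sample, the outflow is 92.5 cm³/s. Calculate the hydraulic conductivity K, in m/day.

Cross-sectional area A = π·(d/2)² = π × (0.103/2)² = 0.008332 m².
Convert discharge: 92.5 cm³/s = 9.250e-05 m³/s.
Darcy's law rearranged: K = Q·L / (A·Δh) = 9.250e-05 × 0.139 / (0.008332 × 1.42) = 0.001087 m/s = 93.89 m/day.

93.9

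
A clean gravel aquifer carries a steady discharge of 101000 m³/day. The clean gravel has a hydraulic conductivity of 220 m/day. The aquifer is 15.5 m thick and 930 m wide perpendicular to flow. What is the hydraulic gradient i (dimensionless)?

Cross-sectional area A = 930 × 15.5 = 14415 m².
From Q = K·A·i, i = Q / (K·A) = 101000 / (220.0 × 14415) = 0.03185.

0.0318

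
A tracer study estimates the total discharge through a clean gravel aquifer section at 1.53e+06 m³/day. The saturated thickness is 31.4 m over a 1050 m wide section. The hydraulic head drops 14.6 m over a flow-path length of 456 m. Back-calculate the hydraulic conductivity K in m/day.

1450

Cross-sectional area A = 1050 × 31.4 = 32970 m².
Hydraulic gradient i = Δh / L = 14.6 / 456 = 0.03202.
From Q = K·A·i, K = Q / (A·i) = 1.53e+06 / (32970 × 0.03202) = 1449 m/day.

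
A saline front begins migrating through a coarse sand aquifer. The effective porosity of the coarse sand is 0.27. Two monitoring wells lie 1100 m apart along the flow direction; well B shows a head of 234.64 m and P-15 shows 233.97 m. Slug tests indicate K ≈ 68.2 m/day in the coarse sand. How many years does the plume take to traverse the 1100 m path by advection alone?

19.6

Hydraulic gradient i = (234.64 − 233.97) / 1100 = 0.67 / 1100 = 0.0006091.
Darcy flux q = K · i = 68.20 × 0.0006091 = 0.04154 m/day.
Seepage velocity v = q / n_e = 0.04154 / 0.27 = 0.1539 m/day.
Travel time t = L / v = 1100 / 0.1539 = 7150 days = 19.57 years.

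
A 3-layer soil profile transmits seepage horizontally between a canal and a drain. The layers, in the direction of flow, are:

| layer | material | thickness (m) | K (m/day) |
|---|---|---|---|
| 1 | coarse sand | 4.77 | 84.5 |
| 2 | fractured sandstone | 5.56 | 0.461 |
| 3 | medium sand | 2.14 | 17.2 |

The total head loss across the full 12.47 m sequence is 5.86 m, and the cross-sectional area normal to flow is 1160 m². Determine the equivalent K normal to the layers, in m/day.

1.02

Flow is perpendicular to layering, so the layers act in series and the equivalent K is the thickness-weighted harmonic mean.
Total thickness L = 4.77 + 5.56 + 2.14 = 12.47 m.
Σ(b_i/K_i) = 4.77/84.5 + 5.56/0.461 + 2.14/17.2 = 12.24 d.
K_eq = L / Σ(b_i/K_i) = 12.47 / 12.24 = 1.019 m/day.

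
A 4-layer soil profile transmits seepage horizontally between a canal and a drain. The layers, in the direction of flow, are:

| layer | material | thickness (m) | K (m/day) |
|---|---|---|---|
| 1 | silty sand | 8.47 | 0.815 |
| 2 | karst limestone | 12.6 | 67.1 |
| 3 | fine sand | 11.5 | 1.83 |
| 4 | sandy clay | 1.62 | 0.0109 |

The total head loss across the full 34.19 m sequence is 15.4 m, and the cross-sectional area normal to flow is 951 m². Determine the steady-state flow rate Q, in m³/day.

Flow is perpendicular to layering, so the layers act in series and the equivalent K is the thickness-weighted harmonic mean.
Total thickness L = 8.47 + 12.6 + 11.5 + 1.62 = 34.19 m.
Σ(b_i/K_i) = 8.47/0.815 + 12.6/67.1 + 11.5/1.83 + 1.62/0.0109 = 165.5 d.
K_eq = L / Σ(b_i/K_i) = 34.19 / 165.5 = 0.2066 m/day.
Q = K_eq · A · (Δh/L) = 0.2066 × 951 × (15.4/34.19) = 88.50 m³/day.

88.5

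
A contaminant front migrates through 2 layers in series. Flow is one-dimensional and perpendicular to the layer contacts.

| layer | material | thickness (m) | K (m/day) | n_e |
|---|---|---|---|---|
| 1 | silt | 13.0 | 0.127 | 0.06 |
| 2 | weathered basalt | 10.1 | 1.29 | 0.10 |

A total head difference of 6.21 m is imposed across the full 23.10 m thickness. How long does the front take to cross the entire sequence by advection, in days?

31.8

With flow normal to the layers, continuity requires the same specific discharge q through every layer.
Σ(b_i/K_i) = 13.0/0.127 + 10.1/1.29 = 110.2 d.
q = Δh / Σ(b_i/K_i) = 6.21 / 110.2 = 0.05636 m/day.
In each layer the seepage velocity is v_i = q/n_i, so the layer transit time is t_i = b_i·n_i / q:
  layer 1 (silt): t_1 = 13.0 × 0.06 / 0.05636 = 13.84 d
  layer 2 (weathered basalt): t_2 = 10.1 × 0.10 / 0.05636 = 17.92 d
Total t = Σ t_i = 31.76 days.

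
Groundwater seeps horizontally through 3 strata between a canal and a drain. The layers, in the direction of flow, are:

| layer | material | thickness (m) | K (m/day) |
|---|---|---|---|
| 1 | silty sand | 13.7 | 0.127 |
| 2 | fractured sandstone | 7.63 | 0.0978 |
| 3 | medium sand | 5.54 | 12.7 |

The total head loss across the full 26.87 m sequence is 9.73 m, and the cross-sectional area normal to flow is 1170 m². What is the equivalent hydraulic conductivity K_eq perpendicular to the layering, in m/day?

Flow is perpendicular to layering, so the layers act in series and the equivalent K is the thickness-weighted harmonic mean.
Total thickness L = 13.7 + 7.63 + 5.54 = 26.87 m.
Σ(b_i/K_i) = 13.7/0.127 + 7.63/0.0978 + 5.54/12.7 = 186.3 d.
K_eq = L / Σ(b_i/K_i) = 26.87 / 186.3 = 0.1442 m/day.

0.144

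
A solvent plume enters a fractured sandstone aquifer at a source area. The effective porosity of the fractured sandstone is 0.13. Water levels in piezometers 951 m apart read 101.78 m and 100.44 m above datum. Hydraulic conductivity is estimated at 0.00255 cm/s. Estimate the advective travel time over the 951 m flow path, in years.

Convert K: 0.00255 cm/s × 864 = 2.203 m/day.
Hydraulic gradient i = (101.78 − 100.44) / 951 = 1.34 / 951 = 0.001409.
Darcy flux q = K · i = 2.203 × 0.001409 = 0.003104 m/day.
Seepage velocity v = q / n_e = 0.003104 / 0.13 = 0.02388 m/day.
Travel time t = L / v = 951 / 0.02388 = 39824 days = 109.0 years.

109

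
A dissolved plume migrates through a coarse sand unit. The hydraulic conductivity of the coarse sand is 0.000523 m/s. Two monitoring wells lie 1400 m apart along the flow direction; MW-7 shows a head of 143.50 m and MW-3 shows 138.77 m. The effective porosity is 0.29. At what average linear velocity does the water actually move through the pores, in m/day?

0.526

Convert K: 0.000523 m/s × 86400 = 45.19 m/day.
Hydraulic gradient i = (143.50 − 138.77) / 1400 = 4.73 / 1400 = 0.003379.
Darcy flux q = K · i = 45.19 × 0.003379 = 0.1527 m/day.
Seepage velocity v = q / n_e = 0.1527 / 0.29 = 0.5264 m/day.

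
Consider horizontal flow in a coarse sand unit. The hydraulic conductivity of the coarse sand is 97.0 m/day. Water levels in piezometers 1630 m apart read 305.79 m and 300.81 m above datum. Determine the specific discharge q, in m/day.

0.296

Hydraulic gradient i = (305.79 − 300.81) / 1630 = 4.98 / 1630 = 0.003055.
Specific discharge q = K · i = 97.00 × 0.003055 = 0.2964 m/day.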